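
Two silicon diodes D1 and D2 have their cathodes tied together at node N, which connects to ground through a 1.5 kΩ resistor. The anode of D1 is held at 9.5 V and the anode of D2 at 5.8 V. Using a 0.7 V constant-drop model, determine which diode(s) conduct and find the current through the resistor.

Assume both conduct. Then node N would need to be at both 9.5−0.7 = 8.8 V and 5.8−0.7 = 5.1 V, which is impossible.
Assume only D1 conducts: V_N = 9.5 − 0.7 = 8.8 V, so I_R = 8.8/1.5 = 5.87 mA.
Check D2: its anode-to-cathode voltage is 5.8 − 8.8 = -3 V < 0.7 V, so it is off. The assumption is consistent.

Only D1 conducts; I_R ≈ 5.9 mA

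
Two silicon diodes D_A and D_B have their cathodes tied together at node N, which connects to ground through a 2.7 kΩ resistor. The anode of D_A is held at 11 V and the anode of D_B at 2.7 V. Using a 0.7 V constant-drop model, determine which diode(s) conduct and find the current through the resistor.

Only D_A conducts; I_R ≈ 3.8 mA

Assume both conduct. Then node N would need to be at both 11−0.7 = 10.3 V and 2.7−0.7 = 2 V, which is impossible.
Assume only D_A conducts: V_N = 11 − 0.7 = 10.3 V, so I_R = 10.3/2.7 = 3.81 mA.
Check D_B: its anode-to-cathode voltage is 2.7 − 10.3 = -7.6 V < 0.7 V, so it is off. The assumption is consistent.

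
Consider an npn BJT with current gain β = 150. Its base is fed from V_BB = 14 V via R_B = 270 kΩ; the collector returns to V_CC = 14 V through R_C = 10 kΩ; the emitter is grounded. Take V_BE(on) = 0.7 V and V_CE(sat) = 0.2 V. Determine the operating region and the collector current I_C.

Assume active: I_B = (14 − 0.7)/270 = 0.0493 mA, giving I_C = β·I_B = 7.39 mA.
But then V_CE = 14 − 7.39×10 = -59.9 V < V_CE(sat) = 0.2 V — impossible in the active region.
So the transistor is saturated. With V_CE = 0.2 V, I_C = (V_CC − 0.2)/R_C = 13.8/10 = 1.38 mA.
Check: β·I_B = 7.39 mA > I_C = 1.38 mA, confirming saturation.

saturation; I_C ≈ 1.4 mA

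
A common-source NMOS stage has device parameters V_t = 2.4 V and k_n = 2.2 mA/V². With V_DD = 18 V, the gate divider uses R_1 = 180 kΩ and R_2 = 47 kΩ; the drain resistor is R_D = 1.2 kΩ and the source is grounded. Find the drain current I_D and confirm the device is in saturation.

I_D ≈ 1.9 mA

V_G = V_DD·R_2/(R_1+R_2) = 18×47/227 = 3.73 V. With the source grounded, V_GS = V_G = 3.73 V.
Assume saturation: I_D = (k_n/2)(V_GS − V_t)² = (2.2/2)×(3.73 − 2.4)² = 1.1×1.33² = 1.94 mA.
V_DS = V_DD − I_D·R_D = 18 − 1.94×1.2 = 15.7 V.
Saturation requires V_DS ≥ V_GS − V_t = 1.33 V; 15.7 ≥ 1.33 ✓.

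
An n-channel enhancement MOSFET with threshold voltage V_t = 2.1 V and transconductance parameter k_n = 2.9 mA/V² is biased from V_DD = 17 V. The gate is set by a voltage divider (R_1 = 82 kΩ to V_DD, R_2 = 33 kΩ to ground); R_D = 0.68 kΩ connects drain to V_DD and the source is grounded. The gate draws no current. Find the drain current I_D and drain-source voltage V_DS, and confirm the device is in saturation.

V_G = V_DD·R_2/(R_1+R_2) = 17×33/115 = 4.88 V. With the source grounded, V_GS = V_G = 4.88 V.
Assume saturation: I_D = (k_n/2)(V_GS − V_t)² = (2.9/2)×(4.88 − 2.1)² = 1.45×2.78² = 11.2 mA.
V_DS = V_DD − I_D·R_D = 17 − 11.2×0.68 = 9.39 V.
Saturation requires V_DS ≥ V_GS − V_t = 2.78 V; 9.39 ≥ 2.78 ✓.

I_D ≈ 11 mA, V_DS ≈ 9.4 V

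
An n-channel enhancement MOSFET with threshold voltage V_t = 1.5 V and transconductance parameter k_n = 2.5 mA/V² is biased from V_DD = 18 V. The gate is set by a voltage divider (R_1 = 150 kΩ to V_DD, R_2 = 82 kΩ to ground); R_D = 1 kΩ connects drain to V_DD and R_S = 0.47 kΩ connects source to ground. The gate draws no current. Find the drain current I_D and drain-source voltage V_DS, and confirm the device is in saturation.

V_G = V_DD·R_2/(R_1+R_2) = 18×82/232 = 6.36 V.
Assume saturation: I_D = (k_n/2)(V_GS − V_t)² with V_GS = V_G − I_D·R_S = 6.36 − 0.47·I_D.
Substituting gives 0.276·I_D² − 6.71·I_D + 29.5 = 0, with roots I_D = 5.77 or 18.5 mA.
The root I_D = 18.5 mA gives V_GS = -2.35 V ≤ V_t, so take I_D = 5.77 mA.
Then V_GS = 3.65 V and V_DS = V_DD − I_D(R_D+R_S) = 18 − 5.77×1.47 = 9.51 V.
Saturation requires V_DS ≥ V_GS − V_t = 2.15 V; 9.51 ≥ 2.15 ✓.

I_D ≈ 5.8 mA, V_DS ≈ 9.5 V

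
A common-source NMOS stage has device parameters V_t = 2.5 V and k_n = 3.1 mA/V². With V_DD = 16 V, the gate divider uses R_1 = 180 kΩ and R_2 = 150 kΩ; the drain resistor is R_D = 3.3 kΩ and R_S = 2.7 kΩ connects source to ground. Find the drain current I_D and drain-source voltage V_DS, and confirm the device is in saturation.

V_G = V_DD·R_2/(R_1+R_2) = 16×150/330 = 7.27 V.
Assume saturation: I_D = (k_n/2)(V_GS − V_t)² with V_GS = V_G − I_D·R_S = 7.27 − 2.7·I_D.
Substituting gives 11.3·I_D² − 40.9·I_D + 35.3 = 0, with roots I_D = 1.41 or 2.21 mA.
The root I_D = 2.21 mA gives V_GS = 1.31 V ≤ V_t, so take I_D = 1.41 mA.
Then V_GS = 3.46 V and V_DS = V_DD − I_D(R_D+R_S) = 16 − 1.41×6 = 7.52 V.
Saturation requires V_DS ≥ V_GS − V_t = 0.955 V; 7.52 ≥ 0.955 ✓.

I_D ≈ 1.4 mA, V_DS ≈ 7.5 V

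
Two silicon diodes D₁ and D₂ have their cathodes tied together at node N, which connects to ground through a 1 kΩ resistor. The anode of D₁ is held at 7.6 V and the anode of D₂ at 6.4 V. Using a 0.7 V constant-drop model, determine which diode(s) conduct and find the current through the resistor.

Assume both conduct. Then node N would need to be at both 7.6−0.7 = 6.9 V and 6.4−0.7 = 5.7 V, which is impossible.
Assume only D₁ conducts: V_N = 7.6 − 0.7 = 6.9 V, so I_R = 6.9/1 = 6.9 mA.
Check D₂: its anode-to-cathode voltage is 6.4 − 6.9 = -0.5 V < 0.7 V, so it is off. The assumption is consistent.

Only D₁ conducts; I_R ≈ 6.9 mA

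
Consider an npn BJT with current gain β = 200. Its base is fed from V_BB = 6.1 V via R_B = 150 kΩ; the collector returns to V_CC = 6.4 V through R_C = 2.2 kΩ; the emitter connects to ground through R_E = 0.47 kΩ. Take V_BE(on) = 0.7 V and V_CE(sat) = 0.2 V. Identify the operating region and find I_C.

Assume active: I_B = (6.1 − 0.7)/(150 + 201×0.47) = 0.0221 mA, I_C = β·I_B = 4.42 mA.
Then V_CE = 6.4 − 4.42×2.2 − 4.44×0.47 = -5.41 V < 0.2 V — the active assumption fails.
Re-solve with V_CE = 0.2 V. KCL at the emitter: V_E/R_E = (V_BB−0.7−V_E)/R_B + (V_CC−0.2−V_E)/R_C, giving V_E = 1.1 V.
I_C = (V_CC − 0.2 − V_E)/R_C = (6.2 − 1.1)/2.2 = 2.32 mA.
Check: I_B = (5.4 − 1.1)/150 = 0.0287 mA, and β·I_B = 5.73 mA > I_C, confirming saturation.

saturation; I_C ≈ 2.3 mA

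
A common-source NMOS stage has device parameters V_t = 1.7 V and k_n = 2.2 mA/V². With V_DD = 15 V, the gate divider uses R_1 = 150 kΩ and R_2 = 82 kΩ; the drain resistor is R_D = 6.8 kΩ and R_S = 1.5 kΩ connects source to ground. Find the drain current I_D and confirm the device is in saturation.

V_G = V_DD·R_2/(R_1+R_2) = 15×82/232 = 5.3 V.
Assume saturation: I_D = (k_n/2)(V_GS − V_t)² with V_GS = V_G − I_D·R_S = 5.3 − 1.5·I_D.
Substituting gives 2.48·I_D² − 12.9·I_D + 14.3 = 0, with roots I_D = 1.6 or 3.61 mA.
The root I_D = 3.61 mA gives V_GS = -0.111 V ≤ V_t, so take I_D = 1.6 mA.
Then V_GS = 2.91 V and V_DS = V_DD − I_D(R_D+R_S) = 15 − 1.6×8.3 = 1.74 V.
Saturation requires V_DS ≥ V_GS − V_t = 1.21 V; 1.74 ≥ 1.21 ✓.

I_D ≈ 1.6 mA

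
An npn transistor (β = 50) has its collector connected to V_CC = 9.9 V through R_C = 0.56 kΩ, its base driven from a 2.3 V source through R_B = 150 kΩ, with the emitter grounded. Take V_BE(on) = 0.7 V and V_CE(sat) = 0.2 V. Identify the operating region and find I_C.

active; I_C ≈ 0.53 mA

Assume active. Base-emitter loop: I_B = (V_BB − V_BE)/R_B = (2.3 − 0.7)/150 = 0.0107 mA.
I_C = β·I_B = 50×0.0107 = 0.533 mA.
V_CE = V_CC − I_C·R_C = 9.9 − 0.533×0.56 = 9.6 V > V_CE(sat), so the active-region assumption holds.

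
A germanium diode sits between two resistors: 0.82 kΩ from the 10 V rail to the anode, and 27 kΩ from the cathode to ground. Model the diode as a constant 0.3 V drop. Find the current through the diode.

The two resistors are in series with the diode, so KVL gives 10 = I·0.82 + 0.3 + I·27.
I = (10 − 0.3) / (0.82 + 27) kΩ = 9.7 / 27.8 = 0.349 mA.

I ≈ 0.35 mA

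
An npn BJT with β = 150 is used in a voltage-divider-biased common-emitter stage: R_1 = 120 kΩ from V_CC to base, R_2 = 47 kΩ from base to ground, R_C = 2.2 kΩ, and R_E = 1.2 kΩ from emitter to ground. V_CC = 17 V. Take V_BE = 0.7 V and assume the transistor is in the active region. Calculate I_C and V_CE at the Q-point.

I_C ≈ 2.8 mA, V_CE ≈ 7.3 V

Thevenize the base divider: V_Th = V_CC·R_2/(R_1+R_2) = 17×47/167 = 4.78 V, R_Th = R_1‖R_2 = 33.8 kΩ.
Base-emitter loop: V_Th = I_B·R_Th + V_BE + (β+1)I_B·R_E, so I_B = (4.78 − 0.7) / (33.8 + 151×1.2) = 0.019 mA.
I_C = β·I_B = 150×0.019 = 2.85 mA, and I_E = (β+1)I_B = 2.87 mA.
V_CE = V_CC − I_C·R_C − I_E·R_E = 17 − 2.85×2.2 − 2.87×1.2 = 7.29 V.
V_CE = 7.29 V > 0.2 V confirms active-region operation.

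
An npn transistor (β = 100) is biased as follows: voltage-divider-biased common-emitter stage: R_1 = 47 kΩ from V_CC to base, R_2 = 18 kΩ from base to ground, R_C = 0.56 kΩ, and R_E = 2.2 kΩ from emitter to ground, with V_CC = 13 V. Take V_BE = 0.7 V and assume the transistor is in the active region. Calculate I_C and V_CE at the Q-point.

Thevenize the base divider: V_Th = V_CC·R_2/(R_1+R_2) = 13×18/65 = 3.6 V, R_Th = R_1‖R_2 = 13 kΩ.
Base-emitter loop: V_Th = I_B·R_Th + V_BE + (β+1)I_B·R_E, so I_B = (3.6 − 0.7) / (13 + 101×2.2) = 0.0123 mA.
I_C = β·I_B = 100×0.0123 = 1.23 mA, and I_E = (β+1)I_B = 1.25 mA.
V_CE = V_CC − I_C·R_C − I_E·R_E = 13 − 1.23×0.56 − 1.25×2.2 = 9.57 V.
V_CE = 9.57 V > 0.2 V confirms active-region operation.

I_C ≈ 1.2 mA, V_CE ≈ 9.6 V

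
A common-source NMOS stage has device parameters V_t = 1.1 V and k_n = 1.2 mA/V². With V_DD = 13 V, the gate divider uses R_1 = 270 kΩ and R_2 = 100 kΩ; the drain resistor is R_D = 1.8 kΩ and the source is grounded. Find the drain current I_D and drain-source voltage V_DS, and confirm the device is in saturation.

V_G = V_DD·R_2/(R_1+R_2) = 13×100/370 = 3.51 V. With the source grounded, V_GS = V_G = 3.51 V.
Assume saturation: I_D = (k_n/2)(V_GS − V_t)² = (1.2/2)×(3.51 − 1.1)² = 0.6×2.41² = 3.5 mA.
V_DS = V_DD − I_D·R_D = 13 − 3.5×1.8 = 6.71 V.
Saturation requires V_DS ≥ V_GS − V_t = 2.41 V; 6.71 ≥ 2.41 ✓.

I_D ≈ 3.5 mA, V_DS ≈ 6.7 V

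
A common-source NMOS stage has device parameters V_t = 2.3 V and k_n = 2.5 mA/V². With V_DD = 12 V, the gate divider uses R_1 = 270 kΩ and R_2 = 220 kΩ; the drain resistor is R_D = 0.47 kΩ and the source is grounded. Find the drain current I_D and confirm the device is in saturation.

V_G = V_DD·R_2/(R_1+R_2) = 12×220/490 = 5.39 V. With the source grounded, V_GS = V_G = 5.39 V.
Assume saturation: I_D = (k_n/2)(V_GS − V_t)² = (2.5/2)×(5.39 − 2.3)² = 1.25×3.09² = 11.9 mA.
V_DS = V_DD − I_D·R_D = 12 − 11.9×0.47 = 6.4 V.
Saturation requires V_DS ≥ V_GS − V_t = 3.09 V; 6.4 ≥ 3.09 ✓.

I_D ≈ 12 mA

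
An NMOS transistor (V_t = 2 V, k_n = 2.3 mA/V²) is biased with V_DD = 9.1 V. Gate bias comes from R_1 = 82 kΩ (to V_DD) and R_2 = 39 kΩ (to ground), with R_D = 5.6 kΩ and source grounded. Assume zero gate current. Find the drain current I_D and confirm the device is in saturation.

V_G = V_DD·R_2/(R_1+R_2) = 9.1×39/121 = 2.93 V. With the source grounded, V_GS = V_G = 2.93 V.
Assume saturation: I_D = (k_n/2)(V_GS − V_t)² = (2.3/2)×(2.93 − 2)² = 1.15×0.933² = 1 mA.
V_DS = V_DD − I_D·R_D = 9.1 − 1×5.6 = 3.49 V.
Saturation requires V_DS ≥ V_GS − V_t = 0.933 V; 3.49 ≥ 0.933 ✓.

I_D ≈ 1 mA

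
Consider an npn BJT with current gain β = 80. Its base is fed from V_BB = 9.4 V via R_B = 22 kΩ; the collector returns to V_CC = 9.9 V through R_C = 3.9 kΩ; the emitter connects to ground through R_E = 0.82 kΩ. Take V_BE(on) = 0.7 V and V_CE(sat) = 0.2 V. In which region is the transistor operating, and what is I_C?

saturation; I_C ≈ 2 mA

Assume active: I_B = (9.4 − 0.7)/(22 + 81×0.82) = 0.0984 mA, I_C = β·I_B = 7.87 mA.
Then V_CE = 9.9 − 7.87×3.9 − 7.97×0.82 = -27.3 V < 0.2 V — the active assumption fails.
Re-solve with V_CE = 0.2 V. KCL at the emitter: V_E/R_E = (V_BB−0.7−V_E)/R_B + (V_CC−0.2−V_E)/R_C, giving V_E = 1.89 V.
I_C = (V_CC − 0.2 − V_E)/R_C = (9.7 − 1.89)/3.9 = 2 mA.
Check: I_B = (8.7 − 1.89)/22 = 0.309 mA, and β·I_B = 24.7 mA > I_C, confirming saturation.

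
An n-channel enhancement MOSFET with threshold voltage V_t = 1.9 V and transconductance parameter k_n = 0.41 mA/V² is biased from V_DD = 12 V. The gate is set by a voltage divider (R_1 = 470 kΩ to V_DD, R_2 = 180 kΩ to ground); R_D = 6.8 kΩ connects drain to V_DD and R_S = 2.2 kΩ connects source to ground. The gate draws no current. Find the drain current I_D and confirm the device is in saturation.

V_G = V_DD·R_2/(R_1+R_2) = 12×180/650 = 3.32 V.
Assume saturation: I_D = (k_n/2)(V_GS − V_t)² with V_GS = V_G − I_D·R_S = 3.32 − 2.2·I_D.
Substituting gives 0.992·I_D² − 2.28·I_D + 0.415 = 0, with roots I_D = 0.199 or 2.1 mA.
The root I_D = 2.1 mA gives V_GS = -1.3 V ≤ V_t, so take I_D = 0.199 mA.
Then V_GS = 2.89 V and V_DS = V_DD − I_D(R_D+R_S) = 12 − 0.199×9 = 10.2 V.
Saturation requires V_DS ≥ V_GS − V_t = 0.985 V; 10.2 ≥ 0.985 ✓.

I_D ≈ 0.2 mA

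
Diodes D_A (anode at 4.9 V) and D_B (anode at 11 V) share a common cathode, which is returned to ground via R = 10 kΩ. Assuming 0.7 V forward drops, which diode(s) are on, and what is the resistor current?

Only D_B conducts; I_R ≈ 1 mA

Assume both conduct. Then node N would need to be at both 4.9−0.7 = 4.2 V and 11−0.7 = 10.3 V, which is impossible.
Assume only D_B conducts: V_N = 11 − 0.7 = 10.3 V, so I_R = 10.3/10 = 1.03 mA.
Check D_A: its anode-to-cathode voltage is 4.9 − 10.3 = -5.4 V < 0.7 V, so it is off. The assumption is consistent.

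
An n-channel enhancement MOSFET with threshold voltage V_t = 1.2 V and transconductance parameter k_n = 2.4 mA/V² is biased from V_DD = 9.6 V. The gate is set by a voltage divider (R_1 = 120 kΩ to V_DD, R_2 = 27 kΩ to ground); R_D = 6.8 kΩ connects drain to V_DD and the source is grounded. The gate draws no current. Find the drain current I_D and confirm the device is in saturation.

I_D ≈ 0.38 mA

V_G = V_DD·R_2/(R_1+R_2) = 9.6×27/147 = 1.76 V. With the source grounded, V_GS = V_G = 1.76 V.
Assume saturation: I_D = (k_n/2)(V_GS − V_t)² = (2.4/2)×(1.76 − 1.2)² = 1.2×0.563² = 0.381 mA.
V_DS = V_DD − I_D·R_D = 9.6 − 0.381×6.8 = 7.01 V.
Saturation requires V_DS ≥ V_GS − V_t = 0.563 V; 7.01 ≥ 0.563 ✓.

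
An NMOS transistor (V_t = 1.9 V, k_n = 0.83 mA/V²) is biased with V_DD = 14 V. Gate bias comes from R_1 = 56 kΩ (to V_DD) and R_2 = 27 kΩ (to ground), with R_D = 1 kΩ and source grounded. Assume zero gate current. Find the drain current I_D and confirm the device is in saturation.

I_D ≈ 2.9 mA

V_G = V_DD·R_2/(R_1+R_2) = 14×27/83 = 4.55 V. With the source grounded, V_GS = V_G = 4.55 V.
Assume saturation: I_D = (k_n/2)(V_GS − V_t)² = (0.83/2)×(4.55 − 1.9)² = 0.415×2.65² = 2.92 mA.
V_DS = V_DD − I_D·R_D = 14 − 2.92×1 = 11.1 V.
Saturation requires V_DS ≥ V_GS − V_t = 2.65 V; 11.1 ≥ 2.65 ✓.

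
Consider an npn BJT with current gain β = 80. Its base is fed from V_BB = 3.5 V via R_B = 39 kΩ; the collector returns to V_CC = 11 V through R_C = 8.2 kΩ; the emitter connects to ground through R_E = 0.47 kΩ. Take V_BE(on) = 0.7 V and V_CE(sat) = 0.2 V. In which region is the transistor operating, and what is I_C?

Assume active: I_B = (3.5 − 0.7)/(39 + 81×0.47) = 0.0363 mA, I_C = β·I_B = 2.91 mA.
Then V_CE = 11 − 2.91×8.2 − 2.94×0.47 = -14.2 V < 0.2 V — the active assumption fails.
Re-solve with V_CE = 0.2 V. KCL at the emitter: V_E/R_E = (V_BB−0.7−V_E)/R_B + (V_CC−0.2−V_E)/R_C, giving V_E = 0.61 V.
I_C = (V_CC − 0.2 − V_E)/R_C = (10.8 − 0.61)/8.2 = 1.24 mA.
Check: I_B = (2.8 − 0.61)/39 = 0.0561 mA, and β·I_B = 4.49 mA > I_C, confirming saturation.

saturation; I_C ≈ 1.2 mA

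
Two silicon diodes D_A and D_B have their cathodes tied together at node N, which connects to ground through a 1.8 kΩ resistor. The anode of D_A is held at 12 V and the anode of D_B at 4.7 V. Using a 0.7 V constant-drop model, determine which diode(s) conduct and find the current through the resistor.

Only D_A conducts; I_R ≈ 6.3 mA

Assume both conduct. Then node N would need to be at both 12−0.7 = 11.3 V and 4.7−0.7 = 4 V, which is impossible.
Assume only D_A conducts: V_N = 12 − 0.7 = 11.3 V, so I_R = 11.3/1.8 = 6.28 mA.
Check D_B: its anode-to-cathode voltage is 4.7 − 11.3 = -6.6 V < 0.7 V, so it is off. The assumption is consistent.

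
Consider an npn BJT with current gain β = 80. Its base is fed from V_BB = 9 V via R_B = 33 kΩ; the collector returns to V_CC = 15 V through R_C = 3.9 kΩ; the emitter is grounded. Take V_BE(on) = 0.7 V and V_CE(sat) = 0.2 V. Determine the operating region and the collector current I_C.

Assume active: I_B = (9 − 0.7)/33 = 0.252 mA, giving I_C = β·I_B = 20.1 mA.
But then V_CE = 15 − 20.1×3.9 = -63.5 V < V_CE(sat) = 0.2 V — impossible in the active region.
So the transistor is saturated. With V_CE = 0.2 V, I_C = (V_CC − 0.2)/R_C = 14.8/3.9 = 3.79 mA.
Check: β·I_B = 20.1 mA > I_C = 3.79 mA, confirming saturation.

saturation; I_C ≈ 3.8 mA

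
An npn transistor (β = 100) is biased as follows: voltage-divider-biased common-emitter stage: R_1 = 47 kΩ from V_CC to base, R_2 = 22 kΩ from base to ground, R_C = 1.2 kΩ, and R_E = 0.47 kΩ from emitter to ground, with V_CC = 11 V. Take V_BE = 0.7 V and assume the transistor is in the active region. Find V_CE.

Thevenize the base divider: V_Th = V_CC·R_2/(R_1+R_2) = 11×22/69 = 3.51 V, R_Th = R_1‖R_2 = 15 kΩ.
Base-emitter loop: V_Th = I_B·R_Th + V_BE + (β+1)I_B·R_E, so I_B = (3.51 − 0.7) / (15 + 101×0.47) = 0.0449 mA.
I_C = β·I_B = 100×0.0449 = 4.49 mA, and I_E = (β+1)I_B = 4.54 mA.
V_CE = V_CC − I_C·R_C − I_E·R_E = 11 − 4.49×1.2 − 4.54×0.47 = 3.47 V.
V_CE = 3.47 V > 0.2 V confirms active-region operation.

V_CE ≈ 3.5 V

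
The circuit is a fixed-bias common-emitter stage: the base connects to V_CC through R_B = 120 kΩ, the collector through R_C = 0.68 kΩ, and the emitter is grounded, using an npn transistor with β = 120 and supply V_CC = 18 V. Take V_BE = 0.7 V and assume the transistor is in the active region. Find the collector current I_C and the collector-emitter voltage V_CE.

Base loop: V_CC = I_B·R_B + V_BE, so I_B = (18 − 0.7)/120 kΩ = 0.144 mA.
In the active region I_C = β·I_B = 120 × 0.144 = 17.3 mA.
Collector loop: V_CE = V_CC − I_C·R_C = 18 − 17.3×0.68 = 6.24 V.
Since V_CE = 6.24 V > V_CE(sat) ≈ 0.2 V, the transistor is in the active region as assumed.

I_C ≈ 17 mA, V_CE ≈ 6.2 V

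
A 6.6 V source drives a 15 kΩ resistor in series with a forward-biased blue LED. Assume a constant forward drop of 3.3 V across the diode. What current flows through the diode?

KVL around the loop: 6.6 = V_D + I·R = 3.3 + I × 15 kΩ.
So I = (6.6 − 3.3) / 15 kΩ = 3.3 / 15 = 0.22 mA.

I ≈ 0.22 mA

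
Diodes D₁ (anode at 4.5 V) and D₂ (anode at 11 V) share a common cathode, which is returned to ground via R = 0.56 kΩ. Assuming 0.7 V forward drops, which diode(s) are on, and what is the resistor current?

Assume both conduct. Then node N would need to be at both 4.5−0.7 = 3.8 V and 11−0.7 = 10.3 V, which is impossible.
Assume only D₂ conducts: V_N = 11 − 0.7 = 10.3 V, so I_R = 10.3/0.56 = 18.4 mA.
Check D₁: its anode-to-cathode voltage is 4.5 − 10.3 = -5.8 V < 0.7 V, so it is off. The assumption is consistent.

Only D₂ conducts; I_R ≈ 18 mA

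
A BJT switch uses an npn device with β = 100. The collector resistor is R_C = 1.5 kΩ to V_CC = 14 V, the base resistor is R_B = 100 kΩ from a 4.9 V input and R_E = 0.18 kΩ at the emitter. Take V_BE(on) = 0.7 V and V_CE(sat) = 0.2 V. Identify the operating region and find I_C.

Assume active. Base-emitter loop: I_B = (V_BB − V_BE)/(R_B + (β+1)R_E) = (4.9 − 0.7)/(100 + 101×0.18) = 0.0355 mA.
I_C = β·I_B = 100×0.0355 = 3.55 mA.
V_CE = V_CC − I_C·R_C − I_E·R_E = 14 − 3.55×1.5 − 3.59×0.18 = 8.02 V > V_CE(sat), so the active-region assumption holds.

active; I_C ≈ 3.6 mA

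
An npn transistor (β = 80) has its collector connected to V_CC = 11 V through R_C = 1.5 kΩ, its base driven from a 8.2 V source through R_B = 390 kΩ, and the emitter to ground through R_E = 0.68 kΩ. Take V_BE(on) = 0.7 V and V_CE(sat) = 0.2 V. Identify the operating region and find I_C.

Assume active. Base-emitter loop: I_B = (V_BB − V_BE)/(R_B + (β+1)R_E) = (8.2 − 0.7)/(390 + 81×0.68) = 0.0169 mA.
I_C = β·I_B = 80×0.0169 = 1.35 mA.
V_CE = V_CC − I_C·R_C − I_E·R_E = 11 − 1.35×1.5 − 1.36×0.68 = 8.05 V > V_CE(sat), so the active-region assumption holds.

active; I_C ≈ 1.3 mA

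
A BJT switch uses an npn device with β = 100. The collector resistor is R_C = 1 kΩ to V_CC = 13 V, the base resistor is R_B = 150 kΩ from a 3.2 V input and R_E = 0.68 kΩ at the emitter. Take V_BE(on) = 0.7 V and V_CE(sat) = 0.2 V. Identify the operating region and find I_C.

Assume active. Base-emitter loop: I_B = (V_BB − V_BE)/(R_B + (β+1)R_E) = (3.2 − 0.7)/(150 + 101×0.68) = 0.0114 mA.
I_C = β·I_B = 100×0.0114 = 1.14 mA.
V_CE = V_CC − I_C·R_C − I_E·R_E = 13 − 1.14×1 − 1.15×0.68 = 11.1 V > V_CE(sat), so the active-region assumption holds.

active; I_C ≈ 1.1 mA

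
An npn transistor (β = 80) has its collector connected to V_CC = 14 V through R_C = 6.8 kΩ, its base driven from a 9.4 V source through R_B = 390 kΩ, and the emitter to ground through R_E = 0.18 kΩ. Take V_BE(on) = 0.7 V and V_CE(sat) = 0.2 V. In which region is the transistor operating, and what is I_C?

active; I_C ≈ 1.7 mA

Assume active. Base-emitter loop: I_B = (V_BB − V_BE)/(R_B + (β+1)R_E) = (9.4 − 0.7)/(390 + 81×0.18) = 0.0215 mA.
I_C = β·I_B = 80×0.0215 = 1.72 mA.
V_CE = V_CC − I_C·R_C − I_E·R_E = 14 − 1.72×6.8 − 1.74×0.18 = 1.99 V > V_CE(sat), so the active-region assumption holds.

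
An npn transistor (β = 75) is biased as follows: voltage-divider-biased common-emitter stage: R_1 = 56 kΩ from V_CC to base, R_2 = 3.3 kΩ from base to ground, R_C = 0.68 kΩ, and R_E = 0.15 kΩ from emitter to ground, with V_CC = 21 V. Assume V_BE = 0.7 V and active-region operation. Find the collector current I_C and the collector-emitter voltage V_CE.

I_C ≈ 2.4 mA, V_CE ≈ 19 V

Thevenize the base divider: V_Th = V_CC·R_2/(R_1+R_2) = 21×3.3/59.3 = 1.17 V, R_Th = R_1‖R_2 = 3.12 kΩ.
Base-emitter loop: V_Th = I_B·R_Th + V_BE + (β+1)I_B·R_E, so I_B = (1.17 − 0.7) / (3.12 + 76×0.15) = 0.0323 mA.
I_C = β·I_B = 75×0.0323 = 2.42 mA, and I_E = (β+1)I_B = 2.45 mA.
V_CE = V_CC − I_C·R_C − I_E·R_E = 21 − 2.42×0.68 − 2.45×0.15 = 19 V.
V_CE = 19 V > 0.2 V confirms active-region operation.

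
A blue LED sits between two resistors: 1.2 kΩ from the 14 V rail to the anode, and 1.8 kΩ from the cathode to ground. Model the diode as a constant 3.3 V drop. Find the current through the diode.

I ≈ 3.6 mA

The two resistors are in series with the diode, so KVL gives 14 = I·1.2 + 3.3 + I·1.8.
I = (14 − 3.3) / (1.2 + 1.8) kΩ = 10.7 / 3 = 3.57 mA.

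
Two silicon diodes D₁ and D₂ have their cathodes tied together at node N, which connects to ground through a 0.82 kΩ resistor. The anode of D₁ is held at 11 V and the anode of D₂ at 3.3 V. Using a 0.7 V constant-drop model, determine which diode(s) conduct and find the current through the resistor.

Only D₁ conducts; I_R ≈ 13 mA

Assume both conduct. Then node N would need to be at both 11−0.7 = 10.3 V and 3.3−0.7 = 2.6 V, which is impossible.
Assume only D₁ conducts: V_N = 11 − 0.7 = 10.3 V, so I_R = 10.3/0.82 = 12.6 mA.
Check D₂: its anode-to-cathode voltage is 3.3 − 10.3 = -7 V < 0.7 V, so it is off. The assumption is consistent.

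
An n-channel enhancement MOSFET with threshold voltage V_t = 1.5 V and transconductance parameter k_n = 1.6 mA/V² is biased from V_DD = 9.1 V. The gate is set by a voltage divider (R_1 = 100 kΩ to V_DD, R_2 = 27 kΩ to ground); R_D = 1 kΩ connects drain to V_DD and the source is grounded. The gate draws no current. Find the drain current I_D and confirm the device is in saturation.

V_G = V_DD·R_2/(R_1+R_2) = 9.1×27/127 = 1.93 V. With the source grounded, V_GS = V_G = 1.93 V.
Assume saturation: I_D = (k_n/2)(V_GS − V_t)² = (1.6/2)×(1.93 − 1.5)² = 0.8×0.435² = 0.151 mA.
V_DS = V_DD − I_D·R_D = 9.1 − 0.151×1 = 8.95 V.
Saturation requires V_DS ≥ V_GS − V_t = 0.435 V; 8.95 ≥ 0.435 ✓.

I_D ≈ 0.15 mA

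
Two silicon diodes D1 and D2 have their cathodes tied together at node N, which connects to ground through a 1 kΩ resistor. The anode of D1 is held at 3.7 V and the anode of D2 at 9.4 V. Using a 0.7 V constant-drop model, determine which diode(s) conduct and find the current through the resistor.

Assume both conduct. Then node N would need to be at both 3.7−0.7 = 3 V and 9.4−0.7 = 8.7 V, which is impossible.
Assume only D2 conducts: V_N = 9.4 − 0.7 = 8.7 V, so I_R = 8.7/1 = 8.7 mA.
Check D1: its anode-to-cathode voltage is 3.7 − 8.7 = -5 V < 0.7 V, so it is off. The assumption is consistent.

Only D2 conducts; I_R ≈ 8.7 mA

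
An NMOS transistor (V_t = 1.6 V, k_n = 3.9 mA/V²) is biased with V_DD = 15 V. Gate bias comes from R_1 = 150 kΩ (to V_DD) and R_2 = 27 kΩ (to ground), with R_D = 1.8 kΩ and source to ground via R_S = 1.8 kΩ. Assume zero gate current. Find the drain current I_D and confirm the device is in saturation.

I_D ≈ 0.2 mA

V_G = V_DD·R_2/(R_1+R_2) = 15×27/177 = 2.29 V.
Assume saturation: I_D = (k_n/2)(V_GS − V_t)² with V_GS = V_G − I_D·R_S = 2.29 − 1.8·I_D.
Substituting gives 6.32·I_D² − 5.83·I_D + 0.923 = 0, with roots I_D = 0.203 or 0.72 mA.
The root I_D = 0.72 mA gives V_GS = 0.992 V ≤ V_t, so take I_D = 0.203 mA.
Then V_GS = 1.92 V and V_DS = V_DD − I_D(R_D+R_S) = 15 − 0.203×3.6 = 14.3 V.
Saturation requires V_DS ≥ V_GS − V_t = 0.323 V; 14.3 ≥ 0.323 ✓.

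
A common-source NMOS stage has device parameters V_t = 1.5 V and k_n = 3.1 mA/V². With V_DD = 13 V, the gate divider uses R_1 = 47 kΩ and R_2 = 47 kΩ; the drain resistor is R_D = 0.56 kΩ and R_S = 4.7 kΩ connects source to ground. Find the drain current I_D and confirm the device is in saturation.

V_G = V_DD·R_2/(R_1+R_2) = 13×47/94 = 6.5 V.
Assume saturation: I_D = (k_n/2)(V_GS − V_t)² with V_GS = V_G − I_D·R_S = 6.5 − 4.7·I_D.
Substituting gives 34.2·I_D² − 73.9·I_D + 38.8 = 0, with roots I_D = 0.902 or 1.26 mA.
The root I_D = 1.26 mA gives V_GS = 0.6 V ≤ V_t, so take I_D = 0.902 mA.
Then V_GS = 2.26 V and V_DS = V_DD − I_D(R_D+R_S) = 13 − 0.902×5.26 = 8.26 V.
Saturation requires V_DS ≥ V_GS − V_t = 0.763 V; 8.26 ≥ 0.763 ✓.

I_D ≈ 0.9 mA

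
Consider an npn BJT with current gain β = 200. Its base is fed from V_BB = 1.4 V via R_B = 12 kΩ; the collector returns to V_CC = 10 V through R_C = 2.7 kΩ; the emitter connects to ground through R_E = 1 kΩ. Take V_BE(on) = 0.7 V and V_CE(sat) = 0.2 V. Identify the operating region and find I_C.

active; I_C ≈ 0.66 mA

Assume active. Base-emitter loop: I_B = (V_BB − V_BE)/(R_B + (β+1)R_E) = (1.4 − 0.7)/(12 + 201×1) = 0.00329 mA.
I_C = β·I_B = 200×0.00329 = 0.657 mA.
V_CE = V_CC − I_C·R_C − I_E·R_E = 10 − 0.657×2.7 − 0.661×1 = 7.56 V > V_CE(sat), so the active-region assumption holds.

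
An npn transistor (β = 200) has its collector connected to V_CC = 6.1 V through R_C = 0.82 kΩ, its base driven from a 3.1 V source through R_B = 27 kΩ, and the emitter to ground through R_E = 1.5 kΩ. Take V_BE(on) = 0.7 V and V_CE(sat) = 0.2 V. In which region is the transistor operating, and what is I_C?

Assume active. Base-emitter loop: I_B = (V_BB − V_BE)/(R_B + (β+1)R_E) = (3.1 − 0.7)/(27 + 201×1.5) = 0.00731 mA.
I_C = β·I_B = 200×0.00731 = 1.46 mA.
V_CE = V_CC − I_C·R_C − I_E·R_E = 6.1 − 1.46×0.82 − 1.47×1.5 = 2.7 V > V_CE(sat), so the active-region assumption holds.

active; I_C ≈ 1.5 mA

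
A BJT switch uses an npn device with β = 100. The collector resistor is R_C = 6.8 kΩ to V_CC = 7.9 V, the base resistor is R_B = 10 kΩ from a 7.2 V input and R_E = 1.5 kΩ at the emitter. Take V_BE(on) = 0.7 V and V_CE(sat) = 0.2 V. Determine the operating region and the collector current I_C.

saturation; I_C ≈ 0.85 mA

Assume active: I_B = (7.2 − 0.7)/(10 + 101×1.5) = 0.0402 mA, I_C = β·I_B = 4.02 mA.
Then V_CE = 7.9 − 4.02×6.8 − 4.07×1.5 = -25.6 V < 0.2 V — the active assumption fails.
Re-solve with V_CE = 0.2 V. KCL at the emitter: V_E/R_E = (V_BB−0.7−V_E)/R_B + (V_CC−0.2−V_E)/R_C, giving V_E = 1.95 V.
I_C = (V_CC − 0.2 − V_E)/R_C = (7.7 − 1.95)/6.8 = 0.845 mA.
Check: I_B = (6.5 − 1.95)/10 = 0.455 mA, and β·I_B = 45.5 mA > I_C, confirming saturation.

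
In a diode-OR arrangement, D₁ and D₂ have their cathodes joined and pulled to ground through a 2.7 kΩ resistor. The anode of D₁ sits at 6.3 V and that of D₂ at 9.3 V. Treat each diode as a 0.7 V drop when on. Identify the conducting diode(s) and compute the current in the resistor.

Assume both conduct. Then node N would need to be at both 6.3−0.7 = 5.6 V and 9.3−0.7 = 8.6 V, which is impossible.
Assume only D₂ conducts: V_N = 9.3 − 0.7 = 8.6 V, so I_R = 8.6/2.7 = 3.19 mA.
Check D₁: its anode-to-cathode voltage is 6.3 − 8.6 = -2.3 V < 0.7 V, so it is off. The assumption is consistent.

Only D₂ conducts; I_R ≈ 3.2 mA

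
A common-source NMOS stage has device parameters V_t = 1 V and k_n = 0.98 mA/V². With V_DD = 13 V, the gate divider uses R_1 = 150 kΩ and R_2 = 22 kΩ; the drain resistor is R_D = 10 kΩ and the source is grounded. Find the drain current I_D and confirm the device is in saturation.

V_G = V_DD·R_2/(R_1+R_2) = 13×22/172 = 1.66 V. With the source grounded, V_GS = V_G = 1.66 V.
Assume saturation: I_D = (k_n/2)(V_GS − V_t)² = (0.98/2)×(1.66 − 1)² = 0.49×0.663² = 0.215 mA.
V_DS = V_DD − I_D·R_D = 13 − 0.215×10 = 10.8 V.
Saturation requires V_DS ≥ V_GS − V_t = 0.663 V; 10.8 ≥ 0.663 ✓.

I_D ≈ 0.22 mA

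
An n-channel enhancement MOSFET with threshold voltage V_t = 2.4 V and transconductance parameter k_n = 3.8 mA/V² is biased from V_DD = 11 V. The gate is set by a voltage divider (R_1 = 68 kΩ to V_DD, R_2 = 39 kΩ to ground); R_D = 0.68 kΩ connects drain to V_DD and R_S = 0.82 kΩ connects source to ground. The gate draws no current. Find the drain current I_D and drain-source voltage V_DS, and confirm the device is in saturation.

I_D ≈ 1.1 mA, V_DS ≈ 9.4 V

V_G = V_DD·R_2/(R_1+R_2) = 11×39/107 = 4.01 V.
Assume saturation: I_D = (k_n/2)(V_GS − V_t)² with V_GS = V_G − I_D·R_S = 4.01 − 0.82·I_D.
Substituting gives 1.28·I_D² − 6.01·I_D + 4.92 = 0, with roots I_D = 1.05 or 3.65 mA.
The root I_D = 3.65 mA gives V_GS = 1.01 V ≤ V_t, so take I_D = 1.05 mA.
Then V_GS = 3.14 V and V_DS = V_DD − I_D(R_D+R_S) = 11 − 1.05×1.5 = 9.42 V.
Saturation requires V_DS ≥ V_GS − V_t = 0.745 V; 9.42 ≥ 0.745 ✓.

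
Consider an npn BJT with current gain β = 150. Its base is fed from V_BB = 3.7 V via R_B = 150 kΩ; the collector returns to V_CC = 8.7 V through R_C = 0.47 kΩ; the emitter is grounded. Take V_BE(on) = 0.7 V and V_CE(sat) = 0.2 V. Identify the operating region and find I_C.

Assume active. Base-emitter loop: I_B = (V_BB − V_BE)/R_B = (3.7 − 0.7)/150 = 0.02 mA.
I_C = β·I_B = 150×0.02 = 3 mA.
V_CE = V_CC − I_C·R_C = 8.7 − 3×0.47 = 7.29 V > V_CE(sat), so the active-region assumption holds.

active; I_C ≈ 3 mA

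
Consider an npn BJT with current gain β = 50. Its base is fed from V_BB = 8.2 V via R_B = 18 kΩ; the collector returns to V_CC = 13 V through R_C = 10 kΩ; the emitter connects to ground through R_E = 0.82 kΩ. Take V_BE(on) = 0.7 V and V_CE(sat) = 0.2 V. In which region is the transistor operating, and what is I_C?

Assume active: I_B = (8.2 − 0.7)/(18 + 51×0.82) = 0.125 mA, I_C = β·I_B = 6.27 mA.
Then V_CE = 13 − 6.27×10 − 6.39×0.82 = -54.9 V < 0.2 V — the active assumption fails.
Re-solve with V_CE = 0.2 V. KCL at the emitter: V_E/R_E = (V_BB−0.7−V_E)/R_B + (V_CC−0.2−V_E)/R_C, giving V_E = 1.23 V.
I_C = (V_CC − 0.2 − V_E)/R_C = (12.8 − 1.23)/10 = 1.16 mA.
Check: I_B = (7.5 − 1.23)/18 = 0.348 mA, and β·I_B = 17.4 mA > I_C, confirming saturation.

saturation; I_C ≈ 1.2 mA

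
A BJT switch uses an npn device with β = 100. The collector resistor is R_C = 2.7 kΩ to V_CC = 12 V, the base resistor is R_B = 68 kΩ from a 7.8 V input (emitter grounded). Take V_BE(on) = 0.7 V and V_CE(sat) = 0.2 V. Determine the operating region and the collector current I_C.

Assume active: I_B = (7.8 − 0.7)/68 = 0.104 mA, giving I_C = β·I_B = 10.4 mA.
But then V_CE = 12 − 10.4×2.7 = -16.2 V < V_CE(sat) = 0.2 V — impossible in the active region.
So the transistor is saturated. With V_CE = 0.2 V, I_C = (V_CC − 0.2)/R_C = 11.8/2.7 = 4.37 mA.
Check: β·I_B = 10.4 mA > I_C = 4.37 mA, confirming saturation.

saturation; I_C ≈ 4.4 mA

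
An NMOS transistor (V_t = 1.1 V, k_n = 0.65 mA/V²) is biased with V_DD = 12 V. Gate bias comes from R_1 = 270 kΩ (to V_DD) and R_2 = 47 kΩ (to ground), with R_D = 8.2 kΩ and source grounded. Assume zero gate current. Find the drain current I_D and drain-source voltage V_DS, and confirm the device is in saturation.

V_G = V_DD·R_2/(R_1+R_2) = 12×47/317 = 1.78 V. With the source grounded, V_GS = V_G = 1.78 V.
Assume saturation: I_D = (k_n/2)(V_GS − V_t)² = (0.65/2)×(1.78 − 1.1)² = 0.325×0.679² = 0.15 mA.
V_DS = V_DD − I_D·R_D = 12 − 0.15×8.2 = 10.8 V.
Saturation requires V_DS ≥ V_GS − V_t = 0.679 V; 10.8 ≥ 0.679 ✓.

I_D ≈ 0.15 mA, V_DS ≈ 11 V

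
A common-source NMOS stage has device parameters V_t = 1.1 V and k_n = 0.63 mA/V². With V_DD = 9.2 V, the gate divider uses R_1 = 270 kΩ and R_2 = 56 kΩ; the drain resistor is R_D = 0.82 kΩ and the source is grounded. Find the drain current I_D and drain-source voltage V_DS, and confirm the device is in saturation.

I_D ≈ 0.073 mA, V_DS ≈ 9.1 V

V_G = V_DD·R_2/(R_1+R_2) = 9.2×56/326 = 1.58 V. With the source grounded, V_GS = V_G = 1.58 V.
Assume saturation: I_D = (k_n/2)(V_GS − V_t)² = (0.63/2)×(1.58 − 1.1)² = 0.315×0.48² = 0.0727 mA.
V_DS = V_DD − I_D·R_D = 9.2 − 0.0727×0.82 = 9.14 V.
Saturation requires V_DS ≥ V_GS − V_t = 0.48 V; 9.14 ≥ 0.48 ✓.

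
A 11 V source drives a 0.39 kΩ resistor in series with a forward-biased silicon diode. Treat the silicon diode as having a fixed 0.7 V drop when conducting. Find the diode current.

KVL around the loop: 11 = V_D + I·R = 0.7 + I × 0.39 kΩ.
So I = (11 − 0.7) / 0.39 kΩ = 10.3 / 0.39 = 26.4 mA.

I ≈ 26 mA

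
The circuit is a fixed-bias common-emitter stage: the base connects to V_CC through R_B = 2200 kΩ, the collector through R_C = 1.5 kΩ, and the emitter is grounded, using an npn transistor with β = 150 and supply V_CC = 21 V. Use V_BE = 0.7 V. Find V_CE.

V_CE ≈ 19 V

Base loop: V_CC = I_B·R_B + V_BE, so I_B = (21 − 0.7)/2200 kΩ = 0.00923 mA.
In the active region I_C = β·I_B = 150 × 0.00923 = 1.38 mA.
Collector loop: V_CE = V_CC − I_C·R_C = 21 − 1.38×1.5 = 18.9 V.
Since V_CE = 18.9 V > V_CE(sat) ≈ 0.2 V, the transistor is in the active region as assumed.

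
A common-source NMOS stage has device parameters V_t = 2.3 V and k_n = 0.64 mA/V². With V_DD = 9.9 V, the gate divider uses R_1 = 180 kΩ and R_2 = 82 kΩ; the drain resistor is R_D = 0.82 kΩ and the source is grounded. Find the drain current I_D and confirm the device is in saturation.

V_G = V_DD·R_2/(R_1+R_2) = 9.9×82/262 = 3.1 V. With the source grounded, V_GS = V_G = 3.1 V.
Assume saturation: I_D = (k_n/2)(V_GS − V_t)² = (0.64/2)×(3.1 − 2.3)² = 0.32×0.798² = 0.204 mA.
V_DS = V_DD − I_D·R_D = 9.9 − 0.204×0.82 = 9.73 V.
Saturation requires V_DS ≥ V_GS − V_t = 0.798 V; 9.73 ≥ 0.798 ✓.

I_D ≈ 0.2 mA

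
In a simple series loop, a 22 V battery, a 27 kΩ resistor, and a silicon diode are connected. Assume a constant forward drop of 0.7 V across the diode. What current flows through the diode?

KVL around the loop: 22 = V_D + I·R = 0.7 + I × 27 kΩ.
So I = (22 − 0.7) / 27 kΩ = 21.3 / 27 = 0.789 mA.

I ≈ 0.79 mA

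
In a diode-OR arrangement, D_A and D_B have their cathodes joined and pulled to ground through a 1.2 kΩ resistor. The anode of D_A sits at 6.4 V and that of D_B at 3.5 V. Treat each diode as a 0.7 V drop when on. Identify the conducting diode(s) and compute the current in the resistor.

Only D_A conducts; I_R ≈ 4.8 mA

Assume both conduct. Then node N would need to be at both 6.4−0.7 = 5.7 V and 3.5−0.7 = 2.8 V, which is impossible.
Assume only D_A conducts: V_N = 6.4 − 0.7 = 5.7 V, so I_R = 5.7/1.2 = 4.75 mA.
Check D_B: its anode-to-cathode voltage is 3.5 − 5.7 = -2.2 V < 0.7 V, so it is off. The assumption is consistent.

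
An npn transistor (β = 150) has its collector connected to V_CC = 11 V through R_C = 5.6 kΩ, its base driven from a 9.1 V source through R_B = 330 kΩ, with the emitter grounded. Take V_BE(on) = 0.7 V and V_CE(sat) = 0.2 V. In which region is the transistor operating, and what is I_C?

Assume active: I_B = (9.1 − 0.7)/330 = 0.0255 mA, giving I_C = β·I_B = 3.82 mA.
But then V_CE = 11 − 3.82×5.6 = -10.4 V < V_CE(sat) = 0.2 V — impossible in the active region.
So the transistor is saturated. With V_CE = 0.2 V, I_C = (V_CC − 0.2)/R_C = 10.8/5.6 = 1.93 mA.
Check: β·I_B = 3.82 mA > I_C = 1.93 mA, confirming saturation.

saturation; I_C ≈ 1.9 mA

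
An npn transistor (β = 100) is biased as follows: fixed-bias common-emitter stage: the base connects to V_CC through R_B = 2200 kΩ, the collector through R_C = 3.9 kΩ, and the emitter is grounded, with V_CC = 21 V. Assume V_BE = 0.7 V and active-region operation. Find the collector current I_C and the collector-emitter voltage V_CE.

I_C ≈ 0.92 mA, V_CE ≈ 17 V

Base loop: V_CC = I_B·R_B + V_BE, so I_B = (21 − 0.7)/2200 kΩ = 0.00923 mA.
In the active region I_C = β·I_B = 100 × 0.00923 = 0.923 mA.
Collector loop: V_CE = V_CC − I_C·R_C = 21 − 0.923×3.9 = 17.4 V.
Since V_CE = 17.4 V > V_CE(sat) ≈ 0.2 V, the transistor is in the active region as assumed.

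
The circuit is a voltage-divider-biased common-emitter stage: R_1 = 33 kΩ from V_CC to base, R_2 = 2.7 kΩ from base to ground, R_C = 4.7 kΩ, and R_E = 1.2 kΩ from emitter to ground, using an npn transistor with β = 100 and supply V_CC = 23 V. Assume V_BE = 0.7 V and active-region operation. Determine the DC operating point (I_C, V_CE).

I_C ≈ 0.84 mA, V_CE ≈ 18 V

Thevenize the base divider: V_Th = V_CC·R_2/(R_1+R_2) = 23×2.7/35.7 = 1.74 V, R_Th = R_1‖R_2 = 2.5 kΩ.
Base-emitter loop: V_Th = I_B·R_Th + V_BE + (β+1)I_B·R_E, so I_B = (1.74 − 0.7) / (2.5 + 101×1.2) = 0.0084 mA.
I_C = β·I_B = 100×0.0084 = 0.84 mA, and I_E = (β+1)I_B = 0.849 mA.
V_CE = V_CC − I_C·R_C − I_E·R_E = 23 − 0.84×4.7 − 0.849×1.2 = 18 V.
V_CE = 18 V > 0.2 V confirms active-region operation.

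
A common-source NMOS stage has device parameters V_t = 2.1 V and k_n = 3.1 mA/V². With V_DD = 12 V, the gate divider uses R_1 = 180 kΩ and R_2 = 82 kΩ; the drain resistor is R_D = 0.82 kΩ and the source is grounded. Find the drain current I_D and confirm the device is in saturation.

I_D ≈ 4.2 mA

V_G = V_DD·R_2/(R_1+R_2) = 12×82/262 = 3.76 V. With the source grounded, V_GS = V_G = 3.76 V.
Assume saturation: I_D = (k_n/2)(V_GS − V_t)² = (3.1/2)×(3.76 − 2.1)² = 1.55×1.66² = 4.25 mA.
V_DS = V_DD − I_D·R_D = 12 − 4.25×0.82 = 8.52 V.
Saturation requires V_DS ≥ V_GS − V_t = 1.66 V; 8.52 ≥ 1.66 ✓.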